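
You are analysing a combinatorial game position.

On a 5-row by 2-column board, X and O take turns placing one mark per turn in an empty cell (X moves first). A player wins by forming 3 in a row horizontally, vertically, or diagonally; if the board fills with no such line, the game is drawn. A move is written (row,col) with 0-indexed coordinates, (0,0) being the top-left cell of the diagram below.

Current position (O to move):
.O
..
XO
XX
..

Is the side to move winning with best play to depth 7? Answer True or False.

O winning at [.O/../XO/XX/..]: True

p1 O@[.O/../XO/XX/..]: (0,0)[OO/../XO/XX/..]-1 (1,0)[.O/O./XO/XX/..]-1 (1,1)[.O/.O/XO/XX/..]+1* (4,0)[.O/../XO/XX/O.]-1 (4,1)[.O/../XO/XX/.O]-1
p2 X@[.O/.O/XO/XX/..] terminal -1; root [.O/../XO/XX/..] d7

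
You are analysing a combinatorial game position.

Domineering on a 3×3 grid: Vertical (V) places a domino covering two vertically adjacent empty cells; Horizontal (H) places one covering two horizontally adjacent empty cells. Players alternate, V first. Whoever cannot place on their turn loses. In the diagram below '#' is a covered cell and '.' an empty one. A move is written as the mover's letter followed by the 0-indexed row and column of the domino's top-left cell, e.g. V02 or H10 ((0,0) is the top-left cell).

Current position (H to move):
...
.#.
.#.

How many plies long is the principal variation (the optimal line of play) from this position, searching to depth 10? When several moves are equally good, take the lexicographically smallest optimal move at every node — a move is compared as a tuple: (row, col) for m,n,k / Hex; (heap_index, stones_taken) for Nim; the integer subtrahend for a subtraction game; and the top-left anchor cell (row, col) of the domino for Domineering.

p1 H@[.../.#./.#.]: H00[##./.#./.#.]-1* H01[.##/.#./.#.]-1
p2 V@[##./.#./.#.]: V02[###/.##/.#.]+1* V10[##./##./##.]+1 V12[##./.##/.##]+1
p3 H@[###/.##/.#.] terminal -1; root [.../.#./.#.] d10

PV length from [.../.#./.#.]: 2 plies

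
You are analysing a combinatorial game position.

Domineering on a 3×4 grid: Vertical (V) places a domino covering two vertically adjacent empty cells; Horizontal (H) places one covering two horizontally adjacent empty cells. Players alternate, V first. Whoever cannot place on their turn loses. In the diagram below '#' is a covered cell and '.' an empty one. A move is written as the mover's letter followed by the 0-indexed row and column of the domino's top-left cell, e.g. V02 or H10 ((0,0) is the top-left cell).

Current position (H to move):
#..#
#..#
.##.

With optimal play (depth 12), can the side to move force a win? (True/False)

[#..#/#..#/.##.] H move#1: H01:+1/####/#..#/.##.*, H11:+1/#..#/####/.##.
[####/#..#/.##.] end (terminal -1, V#2); searched #..#/#..#/.##. to 12

H winning at [#..#/#..#/.##.]: True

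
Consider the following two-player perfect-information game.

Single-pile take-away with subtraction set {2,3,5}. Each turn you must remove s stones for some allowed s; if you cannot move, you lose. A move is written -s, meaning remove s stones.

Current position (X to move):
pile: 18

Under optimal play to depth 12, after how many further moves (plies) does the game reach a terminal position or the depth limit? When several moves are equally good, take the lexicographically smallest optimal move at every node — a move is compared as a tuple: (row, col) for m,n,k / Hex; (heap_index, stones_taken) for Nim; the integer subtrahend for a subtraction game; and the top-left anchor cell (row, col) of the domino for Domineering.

PV length from [18]: 5 plies

p1 X@[18]: -2[16]-1 -3[15]+1* -5[13]-1
p2 O@[15]: -2[13]-1* -3[12]-1 -5[10]-1
p3 X@[13]: -2[11]-1 -3[10]-1 -5[8]+1*
p4 O@[8]: -2[6]-1* -3[5]-1 -5[3]-1
p5 X@[6]: -2[4]-1 -3[3]-1 -5[1]+1*
p6 O@[1] terminal -1; root [18] d12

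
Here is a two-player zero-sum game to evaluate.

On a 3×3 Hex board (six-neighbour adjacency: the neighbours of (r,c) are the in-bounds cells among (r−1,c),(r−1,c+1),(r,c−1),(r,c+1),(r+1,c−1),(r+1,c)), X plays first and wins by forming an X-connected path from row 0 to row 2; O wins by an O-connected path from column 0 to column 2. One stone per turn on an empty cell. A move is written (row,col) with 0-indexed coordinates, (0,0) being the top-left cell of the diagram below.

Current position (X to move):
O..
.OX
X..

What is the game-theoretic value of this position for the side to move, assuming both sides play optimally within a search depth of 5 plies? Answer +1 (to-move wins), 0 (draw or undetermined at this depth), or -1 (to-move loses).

p1 X@[O../.OX/X..]: (0,1)[OX./.OX/X..]+1* (0,2)[O.X/.OX/X..]+1 (1,0)[O../XOX/X..]+1 (2,1)[O../.OX/XX.]-1 (2,2)[O../.OX/X.X]-1
p2 O@[OX./.OX/X..]: (0,2)[OXO/.OX/X..]-1* (1,0)[OX./OOX/X..]-1 (2,1)[OX./.OX/XO.]-1 (2,2)[OX./.OX/X.O]-1
p3 X@[OXO/.OX/X..]: (1,0)[OXO/XOX/X..]+1* (2,1)[OXO/.OX/XX.]-1 (2,2)[OXO/.OX/X.X]-1
p4 O@[OXO/XOX/X..] terminal -1; root [O../.OX/X..] d5

value(O../.OX/X.., X) = +1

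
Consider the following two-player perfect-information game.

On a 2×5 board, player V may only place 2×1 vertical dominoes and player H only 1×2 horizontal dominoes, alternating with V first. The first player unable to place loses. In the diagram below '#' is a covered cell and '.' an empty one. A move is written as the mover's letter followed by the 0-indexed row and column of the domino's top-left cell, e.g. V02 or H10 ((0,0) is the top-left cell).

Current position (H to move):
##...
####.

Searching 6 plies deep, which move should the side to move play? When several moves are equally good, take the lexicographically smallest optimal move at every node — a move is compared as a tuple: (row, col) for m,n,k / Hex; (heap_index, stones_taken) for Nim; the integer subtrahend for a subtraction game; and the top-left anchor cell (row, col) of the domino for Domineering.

[##.../####.] H move#1: H02:-1/####./####., H03:+1/##.##/####.*
[##.##/####.] end (terminal -1, V#2); searched ##.../####. to 6

H's best at [##.../####.]: H03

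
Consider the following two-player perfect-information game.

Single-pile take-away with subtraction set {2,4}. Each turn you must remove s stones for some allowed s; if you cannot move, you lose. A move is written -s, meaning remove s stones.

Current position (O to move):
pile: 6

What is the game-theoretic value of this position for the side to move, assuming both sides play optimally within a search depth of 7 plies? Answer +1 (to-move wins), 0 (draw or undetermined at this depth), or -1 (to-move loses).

value(6, O) = -1

[6] O move#1: -2:-1/4*, -4:-1/2
[4] X move#2: -2:-1/2, -4:+1/0*
[0] end (terminal -1, O#3); searched 6 to 7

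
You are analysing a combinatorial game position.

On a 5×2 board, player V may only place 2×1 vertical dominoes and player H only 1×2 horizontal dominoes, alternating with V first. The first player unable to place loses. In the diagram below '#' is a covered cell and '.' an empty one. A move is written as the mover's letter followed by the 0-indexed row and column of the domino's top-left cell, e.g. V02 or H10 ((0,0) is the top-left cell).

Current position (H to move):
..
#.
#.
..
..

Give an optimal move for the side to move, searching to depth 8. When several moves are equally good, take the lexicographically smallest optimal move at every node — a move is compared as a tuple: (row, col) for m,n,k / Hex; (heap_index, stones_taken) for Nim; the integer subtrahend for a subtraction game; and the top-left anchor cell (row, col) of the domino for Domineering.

[../#./#./../..] H move#1: H00:-1/##/#./#./../.., H30:+1/../#./#./##/..*, H40:+1/../#./#./../##
[../#./#./##/..] V move#2: V01:-1/.#/##/#./##/..*, V11:-1/../##/##/##/..
[.#/##/#./##/..] H move#3: H40:+1/.#/##/#./##/##*
[.#/##/#./##/##] end (terminal -1, V#4); searched ../#./#./../.. to 8

H's best at [../#./#./../..]: H30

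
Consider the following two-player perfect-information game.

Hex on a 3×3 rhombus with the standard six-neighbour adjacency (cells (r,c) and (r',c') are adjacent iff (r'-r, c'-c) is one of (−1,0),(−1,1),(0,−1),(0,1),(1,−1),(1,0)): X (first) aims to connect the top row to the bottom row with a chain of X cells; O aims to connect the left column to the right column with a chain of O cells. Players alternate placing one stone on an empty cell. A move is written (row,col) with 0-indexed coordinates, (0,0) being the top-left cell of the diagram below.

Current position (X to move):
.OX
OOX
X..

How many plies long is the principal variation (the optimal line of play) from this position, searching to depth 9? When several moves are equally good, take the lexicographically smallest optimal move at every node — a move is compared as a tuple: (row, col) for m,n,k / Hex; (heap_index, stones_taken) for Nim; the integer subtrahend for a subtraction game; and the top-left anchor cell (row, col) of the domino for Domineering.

p1 X@[.OX/OOX/X..]: (0,0)[XOX/OOX/X..]+1* (2,1)[.OX/OOX/XX.]+1 (2,2)[.OX/OOX/X.X]+1
p2 O@[XOX/OOX/X..]: (2,1)[XOX/OOX/XO.]-1* (2,2)[XOX/OOX/X.O]-1
p3 X@[XOX/OOX/XO.]: (2,2)[XOX/OOX/XOX]+1*
p4 O@[XOX/OOX/XOX] terminal -1; root [.OX/OOX/X..] d9

PV length from [.OX/OOX/X..]: 3 plies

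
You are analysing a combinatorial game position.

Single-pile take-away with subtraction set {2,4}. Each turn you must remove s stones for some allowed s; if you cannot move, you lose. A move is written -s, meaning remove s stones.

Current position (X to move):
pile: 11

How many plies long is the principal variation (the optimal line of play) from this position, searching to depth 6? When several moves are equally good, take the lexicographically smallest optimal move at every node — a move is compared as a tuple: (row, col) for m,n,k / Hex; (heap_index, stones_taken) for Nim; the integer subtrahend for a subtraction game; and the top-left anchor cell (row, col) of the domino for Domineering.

p1 X@[11]: -2[9]-1 -4[7]+1*
p2 O@[7]: -2[5]-1* -4[3]-1
p3 X@[5]: -2[3]-1 -4[1]+1*
p4 O@[1] terminal -1; root [11] d6

PV length from [11]: 3 plies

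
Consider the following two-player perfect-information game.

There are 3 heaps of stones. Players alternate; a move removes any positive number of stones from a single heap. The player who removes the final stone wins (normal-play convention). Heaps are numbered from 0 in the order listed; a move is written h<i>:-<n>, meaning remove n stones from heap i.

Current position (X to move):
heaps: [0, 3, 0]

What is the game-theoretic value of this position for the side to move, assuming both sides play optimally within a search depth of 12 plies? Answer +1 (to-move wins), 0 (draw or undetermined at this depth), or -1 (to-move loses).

ply 1, X at (0,3,0) | h1:-1=-1→(0,2,0); h1:-2=-1→(0,1,0); h1:-3=+1→(0,0,0)*
ply 2: (0,0,0) is terminal -1 (O); from (0,3,0) depth 12

value((0,3,0), X) = +1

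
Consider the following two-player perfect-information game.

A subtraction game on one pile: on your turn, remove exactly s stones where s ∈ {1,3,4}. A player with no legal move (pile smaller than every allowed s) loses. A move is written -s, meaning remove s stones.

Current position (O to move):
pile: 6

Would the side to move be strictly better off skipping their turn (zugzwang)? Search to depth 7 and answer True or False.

zugzwang(6, O) = False

ply 1, O at 6 | -1=-1→5; -3=-1→3; -4=+1→2*
ply 2, X at 2 | -1=-1→1*
ply 3, O at 1 | -1=+1→0*
ply 4: 0 is terminal -1 (X); from 6 depth 7
if O skipped the turn, X would face:
~ ply 1, X at 6 | -1=-1→5; -3=-1→3; -4=+1→2*
~ ply 2, O at 2 | -1=-1→1*
~ ply 3, X at 1 | -1=+1→0*
~ ply 4: 0 is terminal -1 (O); from 6 depth 7
compare (O): move=+1 vs pass=-1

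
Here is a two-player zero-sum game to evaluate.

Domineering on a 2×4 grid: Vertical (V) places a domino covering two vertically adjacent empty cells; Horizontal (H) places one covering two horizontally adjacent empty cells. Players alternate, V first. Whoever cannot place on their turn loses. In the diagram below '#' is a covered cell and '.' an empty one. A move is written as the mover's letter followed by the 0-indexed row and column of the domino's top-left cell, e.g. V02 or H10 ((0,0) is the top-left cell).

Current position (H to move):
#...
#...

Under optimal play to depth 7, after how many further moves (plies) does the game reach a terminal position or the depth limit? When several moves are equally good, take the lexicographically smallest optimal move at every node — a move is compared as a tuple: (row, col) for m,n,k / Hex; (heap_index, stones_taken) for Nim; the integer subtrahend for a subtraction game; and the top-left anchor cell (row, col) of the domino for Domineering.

ply 1, H at #.../#... | H01=+1→###./#...*; H02=+1→#.##/#...; H11=+1→#.../###.; H12=+1→#.../#.##
ply 2, V at ###./#... | V03=-1→####/#..#*
ply 3, H at ####/#..# | H11=+1→####/####*
ply 4: ####/#### is terminal -1 (V); from #.../#... depth 7

PV length from [#.../#...]: 3 plies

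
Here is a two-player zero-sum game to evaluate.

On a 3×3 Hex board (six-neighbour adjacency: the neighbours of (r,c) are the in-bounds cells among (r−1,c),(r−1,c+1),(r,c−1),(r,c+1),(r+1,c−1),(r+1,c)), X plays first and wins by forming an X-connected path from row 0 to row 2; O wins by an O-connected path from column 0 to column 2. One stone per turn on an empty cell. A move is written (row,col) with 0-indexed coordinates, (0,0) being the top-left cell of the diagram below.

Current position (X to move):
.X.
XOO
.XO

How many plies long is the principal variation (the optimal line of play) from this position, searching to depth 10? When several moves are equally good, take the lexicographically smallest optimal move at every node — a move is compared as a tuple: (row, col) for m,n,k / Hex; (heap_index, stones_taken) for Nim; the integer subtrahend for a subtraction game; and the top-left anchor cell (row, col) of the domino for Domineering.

p1 X@[.X./XOO/.XO]: (0,0)[XX./XOO/.XO]-1 (0,2)[.XX/XOO/.XO]-1 (2,0)[.X./XOO/XXO]+1*
p2 O@[.X./XOO/XXO] terminal -1; root [.X./XOO/.XO] d10

PV length from [.X./XOO/.XO]: 1 ply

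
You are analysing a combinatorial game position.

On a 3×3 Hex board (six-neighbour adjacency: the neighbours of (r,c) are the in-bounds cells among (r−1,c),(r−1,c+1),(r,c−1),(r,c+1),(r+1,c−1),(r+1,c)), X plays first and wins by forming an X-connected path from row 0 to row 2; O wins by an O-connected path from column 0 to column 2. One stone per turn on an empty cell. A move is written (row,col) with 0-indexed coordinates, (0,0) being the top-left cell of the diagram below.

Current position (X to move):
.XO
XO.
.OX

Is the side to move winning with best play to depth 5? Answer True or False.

ply 1, X at .XO/XO./.OX | (0,0)=-1→XXO/XO./.OX; (1,2)=-1→.XO/XOX/.OX; (2,0)=+1→.XO/XO./XOX*
ply 2: .XO/XO./XOX is terminal -1 (O); from .XO/XO./.OX depth 5

X winning at [.XO/XO./.OX]: True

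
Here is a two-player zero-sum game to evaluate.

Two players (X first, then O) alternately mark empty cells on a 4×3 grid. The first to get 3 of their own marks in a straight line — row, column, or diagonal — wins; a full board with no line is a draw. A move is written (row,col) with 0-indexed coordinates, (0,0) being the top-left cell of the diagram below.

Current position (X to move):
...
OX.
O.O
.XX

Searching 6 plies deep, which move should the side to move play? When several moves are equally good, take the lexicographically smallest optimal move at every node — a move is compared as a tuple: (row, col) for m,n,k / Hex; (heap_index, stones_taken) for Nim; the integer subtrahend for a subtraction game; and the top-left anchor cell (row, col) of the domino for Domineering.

ply 1, X at .../OX./O.O/.XX | (0,0)=-1→X../OX./O.O/.XX; (0,1)=-1→.X./OX./O.O/.XX; (0,2)=-1→..X/OX./O.O/.XX; (1,2)=-1→.../OXX/O.O/.XX; (2,1)=+1→.../OX./OXO/.XX*; (3,0)=+1→.../OX./O.O/XXX
ply 2: .../OX./OXO/.XX is terminal -1 (O); from .../OX./O.O/.XX depth 6

X's best at [.../OX./O.O/.XX]: (2,1)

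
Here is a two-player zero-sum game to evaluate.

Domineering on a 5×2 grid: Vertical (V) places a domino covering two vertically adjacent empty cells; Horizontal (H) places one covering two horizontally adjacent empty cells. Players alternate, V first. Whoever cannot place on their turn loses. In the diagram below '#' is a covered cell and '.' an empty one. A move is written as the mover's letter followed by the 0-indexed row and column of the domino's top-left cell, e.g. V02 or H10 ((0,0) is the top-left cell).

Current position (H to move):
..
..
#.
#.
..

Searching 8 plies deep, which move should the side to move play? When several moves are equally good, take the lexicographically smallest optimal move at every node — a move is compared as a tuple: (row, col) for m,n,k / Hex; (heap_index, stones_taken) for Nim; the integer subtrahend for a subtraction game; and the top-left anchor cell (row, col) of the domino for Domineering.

H's best at [../../#./#./..]: H00

ply 1, H at ../../#./#./.. | H00=+1→##/../#./#./..*; H10=+1→../##/#./#./..; H40=-1→../../#./#./##
ply 2, V at ##/../#./#./.. | V11=-1→##/.#/##/#./..*; V21=-1→##/../##/##/..; V31=-1→##/../#./##/.#
ply 3, H at ##/.#/##/#./.. | H40=+1→##/.#/##/#./##*
ply 4: ##/.#/##/#./## is terminal -1 (V); from ../../#./#./.. depth 8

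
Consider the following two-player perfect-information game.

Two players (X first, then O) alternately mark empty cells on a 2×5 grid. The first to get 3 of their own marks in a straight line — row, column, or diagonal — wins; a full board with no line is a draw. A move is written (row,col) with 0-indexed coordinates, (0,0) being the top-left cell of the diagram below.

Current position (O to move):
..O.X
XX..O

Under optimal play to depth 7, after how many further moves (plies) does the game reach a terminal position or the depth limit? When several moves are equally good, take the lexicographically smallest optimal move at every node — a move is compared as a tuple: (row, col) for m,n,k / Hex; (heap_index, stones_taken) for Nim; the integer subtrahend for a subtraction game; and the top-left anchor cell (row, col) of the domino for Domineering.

p1 O@[..O.X/XX..O]: (0,0)[O.O.X/XX..O]-1 (0,1)[.OO.X/XX..O]-1 (0,3)[..OOX/XX..O]-1 (1,2)[..O.X/XXO.O]+1* (1,3)[..O.X/XX.OO]-1
p2 X@[..O.X/XXO.O]: (0,0)[X.O.X/XXO.O]-1* (0,1)[.XO.X/XXO.O]-1 (0,3)[..OXX/XXO.O]-1 (1,3)[..O.X/XXOXO]-1
p3 O@[X.O.X/XXO.O]: (0,1)[XOO.X/XXO.O]+1* (0,3)[X.OOX/XXO.O]+1 (1,3)[X.O.X/XXOOO]+1
p4 X@[XOO.X/XXO.O]: (0,3)[XOOXX/XXO.O]-1* (1,3)[XOO.X/XXOXO]-1
p5 O@[XOOXX/XXO.O]: (1,3)[XOOXX/XXOOO]+1*
p6 X@[XOOXX/XXOOO] terminal -1; root [..O.X/XX..O] d7

PV length from [..O.X/XX..O]: 5 plies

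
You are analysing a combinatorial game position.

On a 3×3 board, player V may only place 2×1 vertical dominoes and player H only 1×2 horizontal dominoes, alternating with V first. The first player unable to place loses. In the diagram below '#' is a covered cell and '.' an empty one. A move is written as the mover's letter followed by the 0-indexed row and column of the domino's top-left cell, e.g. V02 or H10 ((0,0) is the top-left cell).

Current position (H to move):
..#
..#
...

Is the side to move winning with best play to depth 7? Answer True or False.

[..#/..#/...] H move#1: H00:-1/###/..#/..., H10:+1/..#/###/...*, H20:-1/..#/..#/##., H21:-1/..#/..#/.##
[..#/###/...] end (terminal -1, V#2); searched ..#/..#/... to 7

H winning at [..#/..#/...]: True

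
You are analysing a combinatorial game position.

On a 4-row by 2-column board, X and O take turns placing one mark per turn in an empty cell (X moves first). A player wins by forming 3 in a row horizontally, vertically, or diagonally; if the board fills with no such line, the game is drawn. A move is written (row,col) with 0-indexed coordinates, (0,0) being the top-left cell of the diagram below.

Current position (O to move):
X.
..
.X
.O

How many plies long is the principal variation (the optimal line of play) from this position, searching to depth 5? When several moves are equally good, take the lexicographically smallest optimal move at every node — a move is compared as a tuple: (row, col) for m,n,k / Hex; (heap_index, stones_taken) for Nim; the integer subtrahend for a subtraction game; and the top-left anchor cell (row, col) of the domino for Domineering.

ply 1, O at X./../.X/.O | (0,1)=+0→XO/../.X/.O*; (1,0)=+0→X./O./.X/.O; (1,1)=+0→X./.O/.X/.O; (2,0)=+0→X./../OX/.O; (3,0)=+0→X./../.X/OO
ply 2, X at XO/../.X/.O | (1,0)=+0→XO/X./.X/.O*; (1,1)=+0→XO/.X/.X/.O; (2,0)=+0→XO/../XX/.O; (3,0)=+0→XO/../.X/XO
ply 3, O at XO/X./.X/.O | (1,1)=-1→XO/XO/.X/.O; (2,0)=+0→XO/X./OX/.O*; (3,0)=-1→XO/X./.X/OO
ply 4, X at XO/X./OX/.O | (1,1)=+0→XO/XX/OX/.O*; (3,0)=+0→XO/X./OX/XO
ply 5, O at XO/XX/OX/.O | (3,0)=+0→XO/XX/OX/OO*
ply 6: XO/XX/OX/OO is terminal +0 (X); from X./../.X/.O depth 5

PV length from [X./../.X/.O]: 5 plies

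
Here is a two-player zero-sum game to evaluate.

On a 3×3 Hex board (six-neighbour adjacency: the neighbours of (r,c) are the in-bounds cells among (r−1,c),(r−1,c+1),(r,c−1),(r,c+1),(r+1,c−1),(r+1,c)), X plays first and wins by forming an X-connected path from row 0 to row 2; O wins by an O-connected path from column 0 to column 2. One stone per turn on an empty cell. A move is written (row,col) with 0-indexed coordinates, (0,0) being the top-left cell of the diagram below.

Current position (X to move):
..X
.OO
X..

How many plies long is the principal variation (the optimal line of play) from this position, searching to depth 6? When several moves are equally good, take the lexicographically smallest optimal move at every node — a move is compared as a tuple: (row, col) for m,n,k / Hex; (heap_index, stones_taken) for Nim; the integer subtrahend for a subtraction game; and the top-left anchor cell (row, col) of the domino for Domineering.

PV length from [..X/.OO/X..]: 3 plies

[..X/.OO/X..] X move#1: (0,0):-1/X.X/.OO/X.., (0,1):-1/.XX/.OO/X.., (1,0):+1/..X/XOO/X..*, (2,1):-1/..X/.OO/XX., (2,2):-1/..X/.OO/X.X
[..X/XOO/X..] O move#2: (0,0):-1/O.X/XOO/X..*, (0,1):-1/.OX/XOO/X.., (2,1):-1/..X/XOO/XO., (2,2):-1/..X/XOO/X.O
[O.X/XOO/X..] X move#3: (0,1):+1/OXX/XOO/X..*, (2,1):-1/O.X/XOO/XX., (2,2):-1/O.X/XOO/X.X
[OXX/XOO/X..] end (terminal -1, O#4); searched ..X/.OO/X.. to 6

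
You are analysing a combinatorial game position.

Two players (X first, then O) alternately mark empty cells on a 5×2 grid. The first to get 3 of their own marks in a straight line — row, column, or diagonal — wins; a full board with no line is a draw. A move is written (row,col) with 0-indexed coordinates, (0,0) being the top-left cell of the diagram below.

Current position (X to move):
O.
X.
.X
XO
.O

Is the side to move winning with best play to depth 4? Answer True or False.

X winning at [O./X./.X/XO/.O]: True

p1 X@[O./X./.X/XO/.O]: (0,1)[OX/X./.X/XO/.O]+1* (1,1)[O./XX/.X/XO/.O]+1 (2,0)[O./X./XX/XO/.O]+1 (4,0)[O./X./.X/XO/XO]+0
p2 O@[OX/X./.X/XO/.O]: (1,1)[OX/XO/.X/XO/.O]-1* (2,0)[OX/X./OX/XO/.O]-1 (4,0)[OX/X./.X/XO/OO]-1
p3 X@[OX/XO/.X/XO/.O]: (2,0)[OX/XO/XX/XO/.O]+1* (4,0)[OX/XO/.X/XO/XO]+0
p4 O@[OX/XO/XX/XO/.O] terminal -1; root [O./X./.X/XO/.O] d4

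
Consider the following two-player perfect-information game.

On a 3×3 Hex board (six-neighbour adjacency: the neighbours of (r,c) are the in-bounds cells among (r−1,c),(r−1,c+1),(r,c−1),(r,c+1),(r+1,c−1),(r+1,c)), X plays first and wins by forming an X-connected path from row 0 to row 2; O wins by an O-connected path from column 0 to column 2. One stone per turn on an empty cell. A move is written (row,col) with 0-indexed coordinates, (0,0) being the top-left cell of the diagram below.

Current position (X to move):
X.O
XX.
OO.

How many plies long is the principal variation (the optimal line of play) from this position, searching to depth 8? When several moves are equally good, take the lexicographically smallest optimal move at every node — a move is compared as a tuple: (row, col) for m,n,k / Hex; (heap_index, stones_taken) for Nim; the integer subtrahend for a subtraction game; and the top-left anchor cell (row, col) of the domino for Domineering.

PV length from [X.O/XX./OO.]: 2 plies

[X.O/XX./OO.] X move#1: (0,1):-1/XXO/XX./OO.*, (1,2):-1/X.O/XXX/OO., (2,2):-1/X.O/XX./OOX
[XXO/XX./OO.] O move#2: (1,2):+1/XXO/XXO/OO.*, (2,2):+1/XXO/XX./OOO
[XXO/XXO/OO.] end (terminal -1, X#3); searched X.O/XX./OO. to 8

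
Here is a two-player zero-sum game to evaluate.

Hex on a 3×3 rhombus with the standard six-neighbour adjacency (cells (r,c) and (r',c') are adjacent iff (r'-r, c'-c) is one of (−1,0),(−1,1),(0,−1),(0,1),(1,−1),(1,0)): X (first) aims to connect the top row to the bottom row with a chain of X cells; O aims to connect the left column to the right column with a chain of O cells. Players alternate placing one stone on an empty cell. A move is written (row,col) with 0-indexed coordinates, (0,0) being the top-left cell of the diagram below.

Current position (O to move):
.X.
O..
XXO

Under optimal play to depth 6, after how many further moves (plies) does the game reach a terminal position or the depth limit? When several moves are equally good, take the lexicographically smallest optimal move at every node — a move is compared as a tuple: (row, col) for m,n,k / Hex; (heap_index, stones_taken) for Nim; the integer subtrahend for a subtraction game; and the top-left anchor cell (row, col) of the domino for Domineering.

ply 1, O at .X./O../XXO | (0,0)=-1→OX./O../XXO; (0,2)=-1→.XO/O../XXO; (1,1)=+1→.X./OO./XXO*; (1,2)=-1→.X./O.O/XXO
ply 2, X at .X./OO./XXO | (0,0)=-1→XX./OO./XXO*; (0,2)=-1→.XX/OO./XXO; (1,2)=-1→.X./OOX/XXO
ply 3, O at XX./OO./XXO | (0,2)=+1→XXO/OO./XXO*; (1,2)=+1→XX./OOO/XXO
ply 4: XXO/OO./XXO is terminal -1 (X); from .X./O../XXO depth 6

PV length from [.X./O../XXO]: 3 plies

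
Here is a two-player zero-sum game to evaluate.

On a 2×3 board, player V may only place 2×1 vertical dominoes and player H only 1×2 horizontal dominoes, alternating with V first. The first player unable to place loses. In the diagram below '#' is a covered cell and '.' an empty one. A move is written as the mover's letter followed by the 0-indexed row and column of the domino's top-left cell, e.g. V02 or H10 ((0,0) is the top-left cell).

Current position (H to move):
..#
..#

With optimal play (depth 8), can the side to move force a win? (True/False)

[..#/..#] H move#1: H00:+1/###/..#*, H10:+1/..#/###
[###/..#] end (terminal -1, V#2); searched ..#/..# to 8

H winning at [..#/..#]: True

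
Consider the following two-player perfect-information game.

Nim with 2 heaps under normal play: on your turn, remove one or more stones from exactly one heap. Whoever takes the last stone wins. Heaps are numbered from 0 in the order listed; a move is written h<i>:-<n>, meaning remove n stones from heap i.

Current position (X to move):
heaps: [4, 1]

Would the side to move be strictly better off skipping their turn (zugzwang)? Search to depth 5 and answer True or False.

p1 X@[(4,1)]: h0:-1[(3,1)]-1 h0:-2[(2,1)]-1 h0:-3[(1,1)]+1* h0:-4[(0,1)]-1 h1:-1[(4,0)]-1
p2 O@[(1,1)]: h0:-1[(0,1)]-1* h1:-1[(1,0)]-1
p3 X@[(0,1)]: h1:-1[(0,0)]+1*
p4 O@[(0,0)] terminal -1; root [(4,1)] d5
pass branch (O moves first from the same position):
  | p1 O@[(4,1)]: h0:-1[(3,1)]-1 h0:-2[(2,1)]-1 h0:-3[(1,1)]+1* h0:-4[(0,1)]-1 h1:-1[(4,0)]-1
  | p2 X@[(1,1)]: h0:-1[(0,1)]-1* h1:-1[(1,0)]-1
  | p3 O@[(0,1)]: h1:-1[(0,0)]+1*
  | p4 X@[(0,0)] terminal -1; root [(4,1)] d5
X moving scores +1; X passing scores -1

zugzwang((4,1), X) = False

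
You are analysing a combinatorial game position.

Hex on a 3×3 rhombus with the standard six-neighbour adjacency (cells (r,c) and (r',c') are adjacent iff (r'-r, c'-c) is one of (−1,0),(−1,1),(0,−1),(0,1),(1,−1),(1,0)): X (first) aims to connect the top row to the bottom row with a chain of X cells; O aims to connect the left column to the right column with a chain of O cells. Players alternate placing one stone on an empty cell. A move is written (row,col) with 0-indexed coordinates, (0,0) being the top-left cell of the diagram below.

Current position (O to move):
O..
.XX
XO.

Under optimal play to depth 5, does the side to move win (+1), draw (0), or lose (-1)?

value(O../.XX/XO., O) = -1

ply 1, O at O../.XX/XO. | (0,1)=-1→OO./.XX/XO.*; (0,2)=-1→O.O/.XX/XO.; (1,0)=-1→O../OXX/XO.; (2,2)=-1→O../.XX/XOO
ply 2, X at OO./.XX/XO. | (0,2)=+1→OOX/.XX/XO.*; (1,0)=-1→OO./XXX/XO.; (2,2)=-1→OO./.XX/XOX
ply 3: OOX/.XX/XO. is terminal -1 (O); from O../.XX/XO. depth 5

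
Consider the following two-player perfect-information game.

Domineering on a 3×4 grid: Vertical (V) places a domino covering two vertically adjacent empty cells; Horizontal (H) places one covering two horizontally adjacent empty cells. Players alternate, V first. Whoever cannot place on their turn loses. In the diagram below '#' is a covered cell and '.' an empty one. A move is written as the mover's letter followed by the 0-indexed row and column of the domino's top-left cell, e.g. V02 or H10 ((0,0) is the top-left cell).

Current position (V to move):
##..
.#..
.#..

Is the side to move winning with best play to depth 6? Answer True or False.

ply 1, V at ##../.#../.#.. | V02=+1→###./.##./.#..*; V03=+1→##.#/.#.#/.#..; V10=-1→##../##../##..; V12=+1→##../.##./.##.; V13=+1→##../.#.#/.#.#
ply 2, H at ###./.##./.#.. | H22=-1→###./.##./.###*
ply 3, V at ###./.##./.### | V03=+1→####/.###/.###*; V10=+1→###./###./####
ply 4: ####/.###/.### is terminal -1 (H); from ##../.#../.#.. depth 6

V winning at [##../.#../.#..]: True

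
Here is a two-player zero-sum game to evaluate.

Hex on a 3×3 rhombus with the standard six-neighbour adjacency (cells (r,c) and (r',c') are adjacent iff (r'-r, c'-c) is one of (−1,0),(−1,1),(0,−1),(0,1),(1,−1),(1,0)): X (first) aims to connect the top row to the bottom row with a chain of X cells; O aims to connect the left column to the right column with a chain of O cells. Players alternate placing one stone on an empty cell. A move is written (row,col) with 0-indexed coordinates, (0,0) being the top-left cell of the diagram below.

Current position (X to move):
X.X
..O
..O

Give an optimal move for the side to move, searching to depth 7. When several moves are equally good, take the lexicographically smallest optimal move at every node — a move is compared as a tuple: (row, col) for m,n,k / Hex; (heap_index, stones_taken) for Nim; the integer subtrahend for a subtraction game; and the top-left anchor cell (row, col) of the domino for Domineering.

p1 X@[X.X/..O/..O]: (0,1)[XXX/..O/..O]-1 (1,0)[X.X/X.O/..O]-1 (1,1)[X.X/.XO/..O]+1* (2,0)[X.X/..O/X.O]+1 (2,1)[X.X/..O/.XO]-1
p2 O@[X.X/.XO/..O]: (0,1)[XOX/.XO/..O]-1* (1,0)[X.X/OXO/..O]-1 (2,0)[X.X/.XO/O.O]-1 (2,1)[X.X/.XO/.OO]-1
p3 X@[XOX/.XO/..O]: (1,0)[XOX/XXO/..O]+1* (2,0)[XOX/.XO/X.O]+1 (2,1)[XOX/.XO/.XO]+1
p4 O@[XOX/XXO/..O]: (2,0)[XOX/XXO/O.O]-1* (2,1)[XOX/XXO/.OO]-1
p5 X@[XOX/XXO/O.O]: (2,1)[XOX/XXO/OXO]+1*
p6 O@[XOX/XXO/OXO] terminal -1; root [X.X/..O/..O] d7

X's best at [X.X/..O/..O]: (1,1)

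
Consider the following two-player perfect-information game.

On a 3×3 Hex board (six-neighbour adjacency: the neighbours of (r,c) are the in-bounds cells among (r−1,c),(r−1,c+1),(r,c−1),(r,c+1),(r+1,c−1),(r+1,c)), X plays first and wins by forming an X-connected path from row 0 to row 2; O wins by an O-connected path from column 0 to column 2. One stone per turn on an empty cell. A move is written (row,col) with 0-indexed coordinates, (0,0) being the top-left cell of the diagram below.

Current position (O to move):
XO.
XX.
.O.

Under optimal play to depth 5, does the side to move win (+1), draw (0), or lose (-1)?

value(XO./XX./.O., O) = +1

p1 O@[XO./XX./.O.]: (0,2)[XOO/XX./.O.]-1 (1,2)[XO./XXO/.O.]-1 (2,0)[XO./XX./OO.]+1* (2,2)[XO./XX./.OO]-1
p2 X@[XO./XX./OO.]: (0,2)[XOX/XX./OO.]-1* (1,2)[XO./XXX/OO.]-1 (2,2)[XO./XX./OOX]-1
p3 O@[XOX/XX./OO.]: (1,2)[XOX/XXO/OO.]+1* (2,2)[XOX/XX./OOO]+1
p4 X@[XOX/XXO/OO.] terminal -1; root [XO./XX./.O.] d5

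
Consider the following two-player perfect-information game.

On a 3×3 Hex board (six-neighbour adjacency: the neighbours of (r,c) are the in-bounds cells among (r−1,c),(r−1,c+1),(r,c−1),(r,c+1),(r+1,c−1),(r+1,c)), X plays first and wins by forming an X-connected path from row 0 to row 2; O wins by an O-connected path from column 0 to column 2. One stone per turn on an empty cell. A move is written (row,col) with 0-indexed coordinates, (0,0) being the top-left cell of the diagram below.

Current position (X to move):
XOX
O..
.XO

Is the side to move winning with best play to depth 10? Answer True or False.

p1 X@[XOX/O../.XO]: (1,1)[XOX/OX./.XO]+1* (1,2)[XOX/O.X/.XO]+1 (2,0)[XOX/O../XXO]+1
p2 O@[XOX/OX./.XO] terminal -1; root [XOX/O../.XO] d10

X winning at [XOX/O../.XO]: True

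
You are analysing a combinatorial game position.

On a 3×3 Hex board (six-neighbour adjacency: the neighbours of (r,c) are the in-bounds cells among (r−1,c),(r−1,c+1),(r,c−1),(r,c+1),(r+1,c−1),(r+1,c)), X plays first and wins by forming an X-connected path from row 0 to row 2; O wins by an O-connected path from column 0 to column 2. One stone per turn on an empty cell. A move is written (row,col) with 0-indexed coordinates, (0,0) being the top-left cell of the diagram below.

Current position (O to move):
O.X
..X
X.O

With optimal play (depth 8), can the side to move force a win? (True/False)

O winning at [O.X/..X/X.O]: False

[O.X/..X/X.O] O move#1: (0,1):-1/OOX/..X/X.O*, (1,0):-1/O.X/O.X/X.O, (1,1):-1/O.X/.OX/X.O, (2,1):-1/O.X/..X/XOO
[OOX/..X/X.O] X move#2: (1,0):+1/OOX/X.X/X.O*, (1,1):+1/OOX/.XX/X.O, (2,1):+1/OOX/..X/XXO
[OOX/X.X/X.O] O move#3: (1,1):-1/OOX/XOX/X.O*, (2,1):-1/OOX/X.X/XOO
[OOX/XOX/X.O] X move#4: (2,1):+1/OOX/XOX/XXO*
[OOX/XOX/XXO] end (terminal -1, O#5); searched O.X/..X/X.O to 8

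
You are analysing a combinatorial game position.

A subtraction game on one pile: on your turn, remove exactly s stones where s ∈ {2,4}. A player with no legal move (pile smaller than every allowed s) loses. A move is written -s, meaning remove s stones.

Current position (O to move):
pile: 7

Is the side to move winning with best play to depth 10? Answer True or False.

O winning at [7]: False

ply 1, O at 7 | -2=-1→5*; -4=-1→3
ply 2, X at 5 | -2=-1→3; -4=+1→1*
ply 3: 1 is terminal -1 (O); from 7 depth 10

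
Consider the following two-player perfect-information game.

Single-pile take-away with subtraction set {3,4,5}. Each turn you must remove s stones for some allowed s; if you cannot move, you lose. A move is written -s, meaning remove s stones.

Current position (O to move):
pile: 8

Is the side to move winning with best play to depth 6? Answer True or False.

O winning at [8]: False

ply 1, O at 8 | -3=-1→5*; -4=-1→4; -5=-1→3
ply 2, X at 5 | -3=+1→2*; -4=+1→1; -5=+1→0
ply 3: 2 is terminal -1 (O); from 8 depth 6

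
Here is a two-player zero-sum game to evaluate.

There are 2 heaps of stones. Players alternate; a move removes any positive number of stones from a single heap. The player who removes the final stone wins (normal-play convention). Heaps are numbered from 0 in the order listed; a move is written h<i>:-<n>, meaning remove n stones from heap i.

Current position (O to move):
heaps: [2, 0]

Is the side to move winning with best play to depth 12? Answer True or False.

p1 O@[(2,0)]: h0:-1[(1,0)]-1 h0:-2[(0,0)]+1*
p2 X@[(0,0)] terminal -1; root [(2,0)] d12

O winning at [(2,0)]: True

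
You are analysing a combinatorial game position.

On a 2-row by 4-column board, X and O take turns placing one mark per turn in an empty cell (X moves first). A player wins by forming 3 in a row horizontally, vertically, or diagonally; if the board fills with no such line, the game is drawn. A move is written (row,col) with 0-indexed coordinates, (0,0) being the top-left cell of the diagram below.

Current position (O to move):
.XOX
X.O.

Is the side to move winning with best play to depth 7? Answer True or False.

O winning at [.XOX/X.O.]: False

p1 O@[.XOX/X.O.]: (0,0)[OXOX/X.O.]+0* (1,1)[.XOX/XOO.]+0 (1,3)[.XOX/X.OO]+0
p2 X@[OXOX/X.O.]: (1,1)[OXOX/XXO.]+0* (1,3)[OXOX/X.OX]+0
p3 O@[OXOX/XXO.]: (1,3)[OXOX/XXOO]+0*
p4 X@[OXOX/XXOO] terminal +0; root [.XOX/X.O.] d7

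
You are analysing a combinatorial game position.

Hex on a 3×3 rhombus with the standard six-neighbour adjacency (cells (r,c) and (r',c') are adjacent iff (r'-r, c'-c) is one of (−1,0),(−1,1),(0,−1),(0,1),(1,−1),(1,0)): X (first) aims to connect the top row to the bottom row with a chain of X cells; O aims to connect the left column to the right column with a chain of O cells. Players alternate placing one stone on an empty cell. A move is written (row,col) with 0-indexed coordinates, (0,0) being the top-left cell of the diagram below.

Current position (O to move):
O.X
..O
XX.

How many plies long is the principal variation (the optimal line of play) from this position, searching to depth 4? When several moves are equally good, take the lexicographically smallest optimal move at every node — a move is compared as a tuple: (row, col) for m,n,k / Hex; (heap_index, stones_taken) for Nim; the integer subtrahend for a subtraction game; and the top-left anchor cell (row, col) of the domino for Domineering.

PV length from [O.X/..O/XX.]: 3 plies

[O.X/..O/XX.] O move#1: (0,1):-1/OOX/..O/XX., (1,0):-1/O.X/O.O/XX., (1,1):+1/O.X/.OO/XX.*, (2,2):-1/O.X/..O/XXO
[O.X/.OO/XX.] X move#2: (0,1):-1/OXX/.OO/XX.*, (1,0):-1/O.X/XOO/XX., (2,2):-1/O.X/.OO/XXX
[OXX/.OO/XX.] O move#3: (1,0):+1/OXX/OOO/XX.*, (2,2):-1/OXX/.OO/XXO
[OXX/OOO/XX.] end (terminal -1, X#4); searched O.X/..O/XX. to 4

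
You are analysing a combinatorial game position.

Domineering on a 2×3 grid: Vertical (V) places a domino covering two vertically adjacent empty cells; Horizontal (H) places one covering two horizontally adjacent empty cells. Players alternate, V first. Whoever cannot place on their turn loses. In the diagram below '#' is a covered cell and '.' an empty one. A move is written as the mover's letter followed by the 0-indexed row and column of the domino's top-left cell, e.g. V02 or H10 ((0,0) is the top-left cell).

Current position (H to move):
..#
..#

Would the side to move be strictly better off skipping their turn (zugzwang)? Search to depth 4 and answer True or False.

[..#/..#] H move#1: H00:+1/###/..#*, H10:+1/..#/###
[###/..#] end (terminal -1, V#2); searched ..#/..# to 4
if H skipped the turn, V would face:
~ [..#/..#] V move#1: V00:+1/#.#/#.#*, V01:+1/.##/.##
~ [#.#/#.#] end (terminal -1, H#2); searched ..#/..# to 4
compare (H): move=+1 vs pass=-1

zugzwang(..#/..#, H) = False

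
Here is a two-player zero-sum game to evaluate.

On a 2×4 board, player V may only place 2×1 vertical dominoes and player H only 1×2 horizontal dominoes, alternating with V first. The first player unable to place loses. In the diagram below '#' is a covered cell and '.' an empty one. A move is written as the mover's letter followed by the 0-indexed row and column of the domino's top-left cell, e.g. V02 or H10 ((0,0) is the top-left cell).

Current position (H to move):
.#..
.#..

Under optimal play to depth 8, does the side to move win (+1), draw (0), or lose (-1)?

value(.#../.#.., H) = +1

p1 H@[.#../.#..]: H02[.###/.#..]+1* H12[.#../.###]+1
p2 V@[.###/.#..]: V00[####/##..]-1*
p3 H@[####/##..]: H12[####/####]+1*
p4 V@[####/####] terminal -1; root [.#../.#..] d8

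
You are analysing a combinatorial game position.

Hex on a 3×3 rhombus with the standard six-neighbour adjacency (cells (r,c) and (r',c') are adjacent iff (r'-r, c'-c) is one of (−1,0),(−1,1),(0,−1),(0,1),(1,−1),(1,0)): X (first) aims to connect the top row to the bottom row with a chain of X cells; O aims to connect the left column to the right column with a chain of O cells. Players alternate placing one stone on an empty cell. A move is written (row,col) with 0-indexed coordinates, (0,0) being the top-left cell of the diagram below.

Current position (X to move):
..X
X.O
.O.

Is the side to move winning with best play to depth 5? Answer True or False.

X winning at [..X/X.O/.O.]: True

[..X/X.O/.O.] X move#1: (0,0):-1/X.X/X.O/.O., (0,1):-1/.XX/X.O/.O., (1,1):-1/..X/XXO/.O., (2,0):+1/..X/X.O/XO.*, (2,2):-1/..X/X.O/.OX
[..X/X.O/XO.] O move#2: (0,0):-1/O.X/X.O/XO.*, (0,1):-1/.OX/X.O/XO., (1,1):-1/..X/XOO/XO., (2,2):-1/..X/X.O/XOO
[O.X/X.O/XO.] X move#3: (0,1):+1/OXX/X.O/XO.*, (1,1):+1/O.X/XXO/XO., (2,2):+1/O.X/X.O/XOX
[OXX/X.O/XO.] end (terminal -1, O#4); searched ..X/X.O/.O. to 5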